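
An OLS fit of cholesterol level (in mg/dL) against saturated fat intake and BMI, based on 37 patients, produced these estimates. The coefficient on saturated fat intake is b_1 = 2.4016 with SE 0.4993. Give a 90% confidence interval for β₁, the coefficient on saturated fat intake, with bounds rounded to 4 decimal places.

(1.5573, 3.2459)

df = n − k − 1 = 37 − 2 − 1 = 34.
t* = t_{0.05, 34} = 1.690924.
Margin = t* × SE = 1.690924 × 0.4993 = 0.844278.
CI: 2.4016 ± 0.844278 → (1.5573, 3.2459).
With 90% confidence, each one-unit increase in saturated fat intake is associated with a change of between 1.5573 and 3.2459 mg/dL in cholesterol level, holding the other predictors fixed.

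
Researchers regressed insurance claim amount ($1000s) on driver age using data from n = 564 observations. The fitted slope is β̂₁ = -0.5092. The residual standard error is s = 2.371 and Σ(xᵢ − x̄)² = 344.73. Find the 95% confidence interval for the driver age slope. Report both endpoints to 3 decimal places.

(-0.760, -0.258)

SE(β̂₁) = s/√Sₓₓ = 2.371/√344.73 = 0.1277.
df = n − 2 = 562.
t* = t_{0.025, 562} = 1.964194.
Margin = t* × SE = 1.964194 × 0.1277 = 0.25083.
CI: -0.5092 ± 0.25083 → (-0.760, -0.258).
With 95% confidence, each one-unit increase in driver age is associated with a change of between -0.760 and -0.258 $1000s in insurance claim amount.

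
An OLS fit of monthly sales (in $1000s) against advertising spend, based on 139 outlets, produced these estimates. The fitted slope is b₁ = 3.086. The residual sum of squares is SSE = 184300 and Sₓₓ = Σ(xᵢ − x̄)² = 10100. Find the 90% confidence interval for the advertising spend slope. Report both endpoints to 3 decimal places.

(2.482, 3.690)

MSE = SSE/(n − 2) = 184300/137 = 1345.26.
SE(b₁) = √(MSE/Sₓₓ) = √(1345.26/10100) = 0.364957.
df = n − 2 = 137.
t* = t_{0.05, 137} = 1.656052.
Margin = t* × SE = 1.656052 × 0.364957 = 0.60439.
CI: 3.086 ± 0.60439 → (2.482, 3.690).
With 90% confidence, each one-unit increase in advertising spend is associated with a change of between 2.482 and 3.690 $1000s in monthly sales.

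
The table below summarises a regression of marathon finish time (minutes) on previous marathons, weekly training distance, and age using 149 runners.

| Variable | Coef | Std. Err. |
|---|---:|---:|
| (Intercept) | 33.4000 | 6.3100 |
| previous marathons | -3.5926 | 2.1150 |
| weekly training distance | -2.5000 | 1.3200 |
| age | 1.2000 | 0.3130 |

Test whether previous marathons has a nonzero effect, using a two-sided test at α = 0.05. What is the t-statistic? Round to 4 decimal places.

t = -1.6986

Read off: b = -3.5926, SE = 2.1150 for previous marathons.
H₀: β₁ = 0 vs H₁: β₁ ≠ 0.
t = -3.5926 / 2.1150 = -1.6986.
df = n − k − 1 = 149 − 3 − 1 = 145.
Two-sided p ≈ 0.0915, which is ≥ 0.05, so fail to reject H₀.
The data do not give significant evidence of an association between previous marathons and marathon finish time, after adjusting for the other predictors.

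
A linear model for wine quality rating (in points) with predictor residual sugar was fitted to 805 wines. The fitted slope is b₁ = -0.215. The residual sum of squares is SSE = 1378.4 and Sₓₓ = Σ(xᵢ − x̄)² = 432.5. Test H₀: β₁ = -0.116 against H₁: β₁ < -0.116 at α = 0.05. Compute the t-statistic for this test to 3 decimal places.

t = -1.571

MSE = SSE/(n − 2) = 1378.4/803 = 1.71656.
SE(b₁) = √(MSE/Sₓₓ) = √(1.71656/432.5) = 0.0629995.
t = (-0.215 − (-0.116)) / 0.0629995 = -1.571.
df = n − 2 = 803.
One-sided p ≈ 0.0582, which is ≥ 0.05, so fail to reject H₀.
The data do not give significant evidence that the true slope on residual sugar is below -0.116 points per unit.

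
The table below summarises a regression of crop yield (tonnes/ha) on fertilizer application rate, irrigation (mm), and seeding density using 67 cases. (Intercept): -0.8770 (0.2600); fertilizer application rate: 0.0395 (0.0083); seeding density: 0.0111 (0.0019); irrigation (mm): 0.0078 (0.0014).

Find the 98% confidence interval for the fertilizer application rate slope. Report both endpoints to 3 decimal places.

(0.020, 0.059)

Read off: b = 0.0395, SE = 0.0083 for fertilizer application rate.
df = n − k − 1 = 67 − 3 − 1 = 63.
t* = t_{0.01, 63} = 2.387008.
Margin = t* × SE = 2.387008 × 0.0083 = 0.01981.
CI: 0.0395 ± 0.01981 → (0.020, 0.059).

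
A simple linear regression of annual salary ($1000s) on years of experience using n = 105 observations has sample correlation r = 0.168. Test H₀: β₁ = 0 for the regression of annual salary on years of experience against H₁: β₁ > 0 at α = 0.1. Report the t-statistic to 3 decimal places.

t = 1.730

t = r·√(n − 2)/√(1 − r²) = 0.168·√103/√0.971776 = 1.730.
df = n − 2 = 103.
One-sided p ≈ 0.0433, which is < 0.1, so reject H₀.
There is evidence of a linear association between years of experience and annual salary.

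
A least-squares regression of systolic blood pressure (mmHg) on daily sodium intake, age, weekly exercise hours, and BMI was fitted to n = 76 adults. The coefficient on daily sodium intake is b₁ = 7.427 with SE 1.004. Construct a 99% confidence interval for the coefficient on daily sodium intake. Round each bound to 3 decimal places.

df = n − k − 1 = 76 − 4 − 1 = 71.
t* = t_{0.005, 71} = 2.646863.
Margin = t* × SE = 2.646863 × 1.004 = 2.65745.
CI: 7.427 ± 2.65745 → (4.770, 10.084).
With 99% confidence, each one-unit increase in daily sodium intake is associated with a change of between 4.770 and 10.084 mmHg in systolic blood pressure, holding the other predictors fixed.

(4.770, 10.084)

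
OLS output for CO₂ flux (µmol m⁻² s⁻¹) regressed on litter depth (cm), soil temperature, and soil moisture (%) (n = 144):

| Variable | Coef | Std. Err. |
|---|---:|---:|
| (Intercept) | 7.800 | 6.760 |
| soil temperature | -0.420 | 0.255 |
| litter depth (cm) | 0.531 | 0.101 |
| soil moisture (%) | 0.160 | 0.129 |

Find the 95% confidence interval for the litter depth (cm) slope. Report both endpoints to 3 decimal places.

Read off: b = 0.531, SE = 0.101 for litter depth (cm).
df = n − k − 1 = 144 − 3 − 1 = 140.
t* = t_{0.025, 140} = 1.977054.
Margin = t* × SE = 1.977054 × 0.101 = 0.19968.
CI: 0.531 ± 0.19968 → (0.331, 0.731).

(0.331, 0.731)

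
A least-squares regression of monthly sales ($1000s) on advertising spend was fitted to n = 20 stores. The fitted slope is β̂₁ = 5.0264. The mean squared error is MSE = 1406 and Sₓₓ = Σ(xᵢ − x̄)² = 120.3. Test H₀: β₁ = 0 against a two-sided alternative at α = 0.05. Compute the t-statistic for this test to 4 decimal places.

t = 1.4703

SE(β̂₁) = √(MSE/Sₓₓ) = √(1406/120.3) = 3.41869.
t = 5.0264 / 3.41869 = 1.4703.
df = n − 2 = 18.
Two-sided p ≈ 0.1588, which is ≥ 0.05, so fail to reject H₀.
The data do not give significant evidence of an association between advertising spend and monthly sales.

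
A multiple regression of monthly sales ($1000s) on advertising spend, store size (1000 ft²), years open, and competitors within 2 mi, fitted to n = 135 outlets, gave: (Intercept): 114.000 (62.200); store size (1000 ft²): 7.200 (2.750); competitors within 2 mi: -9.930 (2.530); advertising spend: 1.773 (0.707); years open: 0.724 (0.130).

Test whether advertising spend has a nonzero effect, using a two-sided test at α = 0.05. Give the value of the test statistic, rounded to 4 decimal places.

Read off: b = 1.773, SE = 0.707 for advertising spend.
H₀: β₁ = 0 vs H₁: β₁ ≠ 0.
t = 1.773 / 0.707 = 2.5078.
df = n − k − 1 = 135 − 4 − 1 = 130.
Two-sided p ≈ 0.0134, which is < 0.05, so reject H₀.
There is evidence that advertising spend is associated with monthly sales, holding the other predictors fixed.

t = 2.5078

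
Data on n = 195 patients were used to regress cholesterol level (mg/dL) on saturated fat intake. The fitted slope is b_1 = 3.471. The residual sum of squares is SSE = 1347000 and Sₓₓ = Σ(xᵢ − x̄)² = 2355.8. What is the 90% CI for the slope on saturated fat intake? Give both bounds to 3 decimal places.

(0.626, 6.316)

MSE = SSE/(n − 2) = 1347000/193 = 6979.27.
SE(b_1) = √(MSE/Sₓₓ) = √(6979.27/2355.8) = 1.72122.
df = n − 2 = 193.
t* = t_{0.05, 193} = 1.652787.
Margin = t* × SE = 1.652787 × 1.72122 = 2.84481.
CI: 3.471 ± 2.84481 → (0.626, 6.316).
With 90% confidence, each one-unit increase in saturated fat intake is associated with a change of between 0.626 and 6.316 mg/dL in cholesterol level.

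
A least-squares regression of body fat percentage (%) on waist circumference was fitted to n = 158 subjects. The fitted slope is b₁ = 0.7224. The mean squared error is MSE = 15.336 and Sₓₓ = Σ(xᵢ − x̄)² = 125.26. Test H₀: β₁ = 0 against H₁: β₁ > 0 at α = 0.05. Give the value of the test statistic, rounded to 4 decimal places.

t = 2.0646

SE(b₁) = √(MSE/Sₓₓ) = √(15.336/125.26) = 0.349905.
t = 0.7224 / 0.349905 = 2.0646.
df = n − 2 = 156.
One-sided p ≈ 0.0203, which is < 0.05, so reject H₀.
There is evidence that the true slope on waist circumference is positive.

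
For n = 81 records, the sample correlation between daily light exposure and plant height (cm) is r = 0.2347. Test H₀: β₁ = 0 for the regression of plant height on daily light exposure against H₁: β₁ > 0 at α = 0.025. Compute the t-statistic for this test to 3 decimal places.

t = 2.146

t = r·√(n − 2)/√(1 − r²) = 0.2347·√79/√0.944916 = 2.146.
df = n − 2 = 79.
One-sided p ≈ 0.0175, which is < 0.025, so reject H₀.
There is evidence of a linear association between daily light exposure and plant height.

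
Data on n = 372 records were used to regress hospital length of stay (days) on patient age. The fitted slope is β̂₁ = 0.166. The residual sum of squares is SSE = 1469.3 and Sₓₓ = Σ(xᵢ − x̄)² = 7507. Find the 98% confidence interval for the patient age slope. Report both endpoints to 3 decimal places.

MSE = SSE/(n − 2) = 1469.3/370 = 3.97108.
SE(β̂₁) = √(MSE/Sₓₓ) = √(3.97108/7507) = 0.0229996.
df = n − 2 = 370.
t* = t_{0.01, 370} = 2.336468.
Margin = t* × SE = 2.336468 × 0.0229996 = 0.05374.
CI: 0.166 ± 0.05374 → (0.112, 0.220).
With 98% confidence, each one-unit increase in patient age is associated with a change of between 0.112 and 0.220 days in hospital length of stay.

(0.112, 0.220)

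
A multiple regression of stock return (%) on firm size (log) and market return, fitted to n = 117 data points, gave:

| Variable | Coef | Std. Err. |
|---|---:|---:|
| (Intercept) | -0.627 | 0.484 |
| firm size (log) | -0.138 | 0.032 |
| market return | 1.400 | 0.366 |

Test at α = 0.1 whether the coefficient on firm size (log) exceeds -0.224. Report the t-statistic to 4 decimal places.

Read off: b = -0.138, SE = 0.032 for firm size (log).
H₀: β₁ = -0.224 vs H₁: β₁ > -0.224.
t = (-0.138 − (-0.224)) / 0.032 = 2.6875.
df = n − k − 1 = 117 − 2 − 1 = 114.
One-sided p ≈ 0.0041, which is < 0.1, so reject H₀.
There is evidence that the true slope on firm size (log) exceeds -0.224 % per unit, holding the other predictors fixed.

t = 2.6875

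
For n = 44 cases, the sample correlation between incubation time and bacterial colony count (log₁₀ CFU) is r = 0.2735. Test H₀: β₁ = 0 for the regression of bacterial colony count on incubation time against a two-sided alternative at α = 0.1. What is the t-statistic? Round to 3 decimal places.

t = 1.843

t = r·√(n − 2)/√(1 − r²) = 0.2735·√42/√0.925198 = 1.843.
df = n − 2 = 42.
Two-sided p ≈ 0.0724, which is < 0.1, so reject H₀.
There is evidence of a linear association between incubation time and bacterial colony count.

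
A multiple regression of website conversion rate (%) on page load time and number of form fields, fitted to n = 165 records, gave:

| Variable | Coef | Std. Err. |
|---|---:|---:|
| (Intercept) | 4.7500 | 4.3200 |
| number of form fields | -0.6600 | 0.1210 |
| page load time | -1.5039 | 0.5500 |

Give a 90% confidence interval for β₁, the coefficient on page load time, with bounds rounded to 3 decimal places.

(-2.414, -0.594)

Read off: b = -1.5039, SE = 0.5500 for page load time.
df = n − k − 1 = 165 − 2 − 1 = 162.
t* = t_{0.05, 162} = 1.654314.
Margin = t* × SE = 1.654314 × 0.5500 = 0.90987.
CI: -1.5039 ± 0.90987 → (-2.414, -0.594).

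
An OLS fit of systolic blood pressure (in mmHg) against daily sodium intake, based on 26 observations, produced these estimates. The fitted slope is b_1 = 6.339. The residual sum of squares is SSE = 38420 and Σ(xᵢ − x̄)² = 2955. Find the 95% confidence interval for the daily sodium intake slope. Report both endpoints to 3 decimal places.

(4.820, 7.858)

MSE = SSE/(n − 2) = 38420/24 = 1600.83.
SE(b_1) = √(MSE/Sₓₓ) = √(1600.83/2955) = 0.736028.
df = n − 2 = 24.
t* = t_{0.025, 24} = 2.063899.
Margin = t* × SE = 2.063899 × 0.736028 = 1.51909.
CI: 6.339 ± 1.51909 → (4.820, 7.858).
With 95% confidence, each one-unit increase in daily sodium intake is associated with a change of between 4.820 and 7.858 mmHg in systolic blood pressure.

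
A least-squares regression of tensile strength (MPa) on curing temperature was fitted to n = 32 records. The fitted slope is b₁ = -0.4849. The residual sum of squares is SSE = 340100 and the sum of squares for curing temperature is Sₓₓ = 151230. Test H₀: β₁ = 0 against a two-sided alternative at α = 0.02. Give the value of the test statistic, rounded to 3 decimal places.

MSE = SSE/(n − 2) = 340100/30 = 11336.7.
SE(b₁) = √(MSE/Sₓₓ) = √(11336.7/151230) = 0.273794.
t = -0.4849 / 0.273794 = -1.771.
df = n − 2 = 30.
Two-sided p ≈ 0.0867, which is ≥ 0.02, so fail to reject H₀.
The data do not give significant evidence of an association between curing temperature and tensile strength.

t = -1.771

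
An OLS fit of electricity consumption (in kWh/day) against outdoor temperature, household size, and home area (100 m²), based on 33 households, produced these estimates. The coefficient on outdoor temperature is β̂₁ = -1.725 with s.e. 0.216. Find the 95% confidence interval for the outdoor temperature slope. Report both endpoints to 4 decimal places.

(-2.1668, -1.2832)

df = n − k − 1 = 33 − 3 − 1 = 29.
t* = t_{0.025, 29} = 2.04523.
Margin = t* × SE = 2.04523 × 0.216 = 0.441770.
CI: -1.725 ± 0.441770 → (-2.1668, -1.2832).
With 95% confidence, each one-unit increase in outdoor temperature is associated with a change of between -2.1668 and -1.2832 kWh/day in electricity consumption, holding the other predictors fixed.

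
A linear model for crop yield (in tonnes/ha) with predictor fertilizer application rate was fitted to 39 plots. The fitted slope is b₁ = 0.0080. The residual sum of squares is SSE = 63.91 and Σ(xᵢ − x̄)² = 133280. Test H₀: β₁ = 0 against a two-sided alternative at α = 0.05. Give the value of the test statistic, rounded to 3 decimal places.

MSE = SSE/(n − 2) = 63.91/37 = 1.7273.
SE(b₁) = √(MSE/Sₓₓ) = √(1.7273/133280) = 0.00359999.
t = 0.0080 / 0.00359999 = 2.222.
df = n − 2 = 37.
Two-sided p ≈ 0.0325, which is < 0.05, so reject H₀.
There is evidence that fertilizer application rate is associated with crop yield.

t = 2.222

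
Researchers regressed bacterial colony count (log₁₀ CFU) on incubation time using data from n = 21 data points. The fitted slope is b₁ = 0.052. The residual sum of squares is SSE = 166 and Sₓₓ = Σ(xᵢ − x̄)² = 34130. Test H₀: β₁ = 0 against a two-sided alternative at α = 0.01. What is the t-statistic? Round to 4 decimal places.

MSE = SSE/(n − 2) = 166/19 = 8.73684.
SE(b₁) = √(MSE/Sₓₓ) = √(8.73684/34130) = 0.0159996.
t = 0.052 / 0.0159996 = 3.2501.
df = n − 2 = 19.
Two-sided p ≈ 0.0042, which is < 0.01, so reject H₀.
There is evidence that incubation time is associated with bacterial colony count.

t = 3.2501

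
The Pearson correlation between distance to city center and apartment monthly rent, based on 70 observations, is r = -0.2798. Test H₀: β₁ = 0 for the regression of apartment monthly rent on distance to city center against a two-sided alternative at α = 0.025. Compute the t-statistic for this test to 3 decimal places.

t = r·√(n − 2)/√(1 − r²) = -0.2798·√68/√0.921712 = -2.403.
df = n − 2 = 68.
Two-sided p ≈ 0.0190, which is < 0.025, so reject H₀.
There is evidence of a linear association between distance to city center and apartment monthly rent.

t = -2.403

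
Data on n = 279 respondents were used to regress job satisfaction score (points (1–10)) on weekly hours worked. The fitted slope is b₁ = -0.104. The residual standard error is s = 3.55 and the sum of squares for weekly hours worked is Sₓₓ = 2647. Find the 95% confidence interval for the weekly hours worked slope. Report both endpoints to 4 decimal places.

(-0.2398, 0.0318)

SE(b₁) = s/√Sₓₓ = 3.55/√2647 = 0.0690004.
df = n − 2 = 277.
t* = t_{0.025, 277} = 1.968565.
Margin = t* × SE = 1.968565 × 0.0690004 = 0.135832.
CI: -0.104 ± 0.135832 → (-0.2398, 0.0318).
With 95% confidence, each one-unit increase in weekly hours worked is associated with a change of between -0.2398 and 0.0318 points (1–10) in job satisfaction score.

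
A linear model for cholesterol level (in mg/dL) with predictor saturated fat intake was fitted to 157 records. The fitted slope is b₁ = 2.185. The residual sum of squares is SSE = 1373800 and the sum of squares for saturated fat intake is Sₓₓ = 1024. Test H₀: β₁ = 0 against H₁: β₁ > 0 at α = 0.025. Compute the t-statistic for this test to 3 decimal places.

MSE = SSE/(n − 2) = 1373800/155 = 8863.23.
SE(b₁) = √(MSE/Sₓₓ) = √(8863.23/1024) = 2.94202.
t = 2.185 / 2.94202 = 0.743.
df = n − 2 = 155.
One-sided p ≈ 0.2294, which is ≥ 0.025, so fail to reject H₀.
The data do not give significant evidence that the true slope on saturated fat intake is positive.

t = 0.743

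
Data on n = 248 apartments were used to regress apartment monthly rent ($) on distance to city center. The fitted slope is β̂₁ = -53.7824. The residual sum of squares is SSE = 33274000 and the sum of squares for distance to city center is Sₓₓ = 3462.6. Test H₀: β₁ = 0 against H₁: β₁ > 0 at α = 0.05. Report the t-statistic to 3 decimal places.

MSE = SSE/(n − 2) = 33274000/246 = 135260.
SE(β̂₁) = √(MSE/Sₓₓ) = √(135260/3462.6) = 6.25005.
t = -53.7824 / 6.25005 = -8.605.
df = n − 2 = 246.
One-sided p ≈ 1.0000, which is ≥ 0.05, so fail to reject H₀.
The data do not give significant evidence that the true slope on distance to city center is positive.

t = -8.605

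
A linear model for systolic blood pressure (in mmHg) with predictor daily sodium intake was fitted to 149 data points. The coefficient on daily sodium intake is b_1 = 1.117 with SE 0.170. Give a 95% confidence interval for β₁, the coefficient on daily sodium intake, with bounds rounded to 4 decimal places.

(0.7810, 1.4530)

df = n − 2 = 149 − 2 = 147.
t* = t_{0.025, 147} = 1.976233.
Margin = t* × SE = 1.976233 × 0.170 = 0.335960.
CI: 1.117 ± 0.335960 → (0.7810, 1.4530).
With 95% confidence, each one-unit increase in daily sodium intake is associated with a change of between 0.7810 and 1.4530 mmHg in systolic blood pressure.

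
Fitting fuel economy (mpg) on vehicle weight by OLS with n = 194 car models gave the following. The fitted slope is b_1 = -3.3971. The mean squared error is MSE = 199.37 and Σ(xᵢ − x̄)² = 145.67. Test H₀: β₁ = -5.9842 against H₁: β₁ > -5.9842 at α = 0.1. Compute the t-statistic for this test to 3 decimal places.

SE(b_1) = √(MSE/Sₓₓ) = √(199.37/145.67) = 1.16989.
t = (-3.3971 − (-5.9842)) / 1.16989 = 2.211.
df = n − 2 = 192.
One-sided p ≈ 0.0141, which is < 0.1, so reject H₀.
There is evidence that the true slope on vehicle weight exceeds -5.9842 mpg per unit.

t = 2.211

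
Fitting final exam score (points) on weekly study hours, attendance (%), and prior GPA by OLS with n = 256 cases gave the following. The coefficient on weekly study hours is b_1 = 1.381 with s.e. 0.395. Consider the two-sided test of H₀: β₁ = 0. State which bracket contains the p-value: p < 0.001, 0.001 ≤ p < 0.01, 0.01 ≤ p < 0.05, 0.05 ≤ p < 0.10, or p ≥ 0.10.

p < 0.001

t = 1.381 / 0.395 = 3.496.
df = n − k − 1 = 256 − 3 − 1 = 252.
Two-sided p = 2·P(T_{252} > |t|) ≈ 0.0006.
So p < 0.001.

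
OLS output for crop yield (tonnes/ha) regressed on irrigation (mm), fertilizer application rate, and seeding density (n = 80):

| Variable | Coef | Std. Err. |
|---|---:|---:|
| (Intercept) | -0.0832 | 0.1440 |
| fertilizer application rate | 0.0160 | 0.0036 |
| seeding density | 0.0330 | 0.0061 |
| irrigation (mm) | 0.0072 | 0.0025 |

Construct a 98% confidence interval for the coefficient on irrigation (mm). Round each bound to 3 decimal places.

Read off: b = 0.0072, SE = 0.0025 for irrigation (mm).
df = n − k − 1 = 80 − 3 − 1 = 76.
t* = t_{0.01, 76} = 2.37642.
Margin = t* × SE = 2.37642 × 0.0025 = 0.00594.
CI: 0.0072 ± 0.00594 → (0.001, 0.013).

(0.001, 0.013)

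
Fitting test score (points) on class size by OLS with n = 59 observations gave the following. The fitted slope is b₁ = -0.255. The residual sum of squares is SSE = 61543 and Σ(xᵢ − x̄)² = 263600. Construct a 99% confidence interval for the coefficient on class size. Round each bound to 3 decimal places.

(-0.426, -0.084)

MSE = SSE/(n − 2) = 61543/57 = 1079.7.
SE(b₁) = √(MSE/Sₓₓ) = √(1079.7/263600) = 0.0639999.
df = n − 2 = 57.
t* = t_{0.005, 57} = 2.66487.
Margin = t* × SE = 2.66487 × 0.0639999 = 0.17055.
CI: -0.255 ± 0.17055 → (-0.426, -0.084).
With 99% confidence, each one-unit increase in class size is associated with a change of between -0.426 and -0.084 points in test score.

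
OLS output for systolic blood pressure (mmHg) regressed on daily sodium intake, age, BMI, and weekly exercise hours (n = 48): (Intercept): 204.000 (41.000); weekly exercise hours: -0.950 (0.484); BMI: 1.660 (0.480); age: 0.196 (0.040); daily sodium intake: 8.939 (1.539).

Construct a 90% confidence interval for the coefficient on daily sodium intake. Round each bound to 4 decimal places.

Read off: b = 8.939, SE = 1.539 for daily sodium intake.
df = n − k − 1 = 48 − 4 − 1 = 43.
t* = t_{0.05, 43} = 1.681071.
Margin = t* × SE = 1.681071 × 1.539 = 2.587168.
CI: 8.939 ± 2.587168 → (6.3518, 11.5262).

(6.3518, 11.5262)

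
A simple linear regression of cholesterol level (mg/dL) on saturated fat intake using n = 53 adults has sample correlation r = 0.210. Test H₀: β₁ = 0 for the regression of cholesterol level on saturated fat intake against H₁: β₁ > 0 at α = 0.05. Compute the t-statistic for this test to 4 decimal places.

t = r·√(n − 2)/√(1 − r²) = 0.210·√51/√0.9559 = 1.5339.
df = n − 2 = 51.
One-sided p ≈ 0.0656, which is ≥ 0.05, so fail to reject H₀.
The data do not give significant evidence of a linear association between saturated fat intake and cholesterol level.

t = 1.5339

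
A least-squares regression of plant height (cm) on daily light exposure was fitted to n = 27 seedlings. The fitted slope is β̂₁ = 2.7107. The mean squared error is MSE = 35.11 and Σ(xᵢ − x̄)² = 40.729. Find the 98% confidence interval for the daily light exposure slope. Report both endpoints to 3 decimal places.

(0.403, 5.018)

SE(β̂₁) = √(MSE/Sₓₓ) = √(35.11/40.729) = 0.928461.
df = n − 2 = 25.
t* = t_{0.01, 25} = 2.485107.
Margin = t* × SE = 2.485107 × 0.928461 = 2.30732.
CI: 2.7107 ± 2.30732 → (0.403, 5.018).
With 98% confidence, each one-unit increase in daily light exposure is associated with a change of between 0.403 and 5.018 cm in plant height.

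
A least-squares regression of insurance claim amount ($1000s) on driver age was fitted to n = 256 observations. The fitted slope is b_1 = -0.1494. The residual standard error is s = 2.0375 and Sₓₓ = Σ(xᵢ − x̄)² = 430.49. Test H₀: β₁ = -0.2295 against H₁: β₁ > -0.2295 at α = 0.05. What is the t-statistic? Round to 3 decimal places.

SE(b_1) = s/√Sₓₓ = 2.0375/√430.49 = 0.098201.
t = (-0.1494 − (-0.2295)) / 0.098201 = 0.816.
df = n − 2 = 254.
One-sided p ≈ 0.2077, which is ≥ 0.05, so fail to reject H₀.
The data do not give significant evidence that the true slope on driver age exceeds -0.2295 $1000s per unit.

t = 0.816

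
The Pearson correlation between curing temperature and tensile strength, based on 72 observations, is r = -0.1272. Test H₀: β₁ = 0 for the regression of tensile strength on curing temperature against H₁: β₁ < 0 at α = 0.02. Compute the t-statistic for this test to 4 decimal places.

t = r·√(n − 2)/√(1 − r²) = -0.1272·√70/√0.98382 = -1.0729.
df = n − 2 = 70.
One-sided p ≈ 0.1435, which is ≥ 0.02, so fail to reject H₀.
The data do not give significant evidence of a linear association between curing temperature and tensile strength.

t = -1.0729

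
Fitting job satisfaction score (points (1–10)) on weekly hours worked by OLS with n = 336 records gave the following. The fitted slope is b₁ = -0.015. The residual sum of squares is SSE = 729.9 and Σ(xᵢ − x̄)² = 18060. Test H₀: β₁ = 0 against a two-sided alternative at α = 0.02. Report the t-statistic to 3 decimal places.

t = -1.364

MSE = SSE/(n − 2) = 729.9/334 = 2.18533.
SE(b₁) = √(MSE/Sₓₓ) = √(2.18533/18060) = 0.0110002.
t = -0.015 / 0.0110002 = -1.364.
df = n − 2 = 334.
Two-sided p ≈ 0.1736, which is ≥ 0.02, so fail to reject H₀.
The data do not give significant evidence of an association between weekly hours worked and job satisfaction score.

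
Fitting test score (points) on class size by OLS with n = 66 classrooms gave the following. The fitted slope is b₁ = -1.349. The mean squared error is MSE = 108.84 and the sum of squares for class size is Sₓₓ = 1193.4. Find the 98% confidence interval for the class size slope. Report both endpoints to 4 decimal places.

SE(b₁) = √(MSE/Sₓₓ) = √(108.84/1193.4) = 0.301996.
df = n − 2 = 64.
t* = t_{0.01, 64} = 2.386037.
Margin = t* × SE = 2.386037 × 0.301996 = 0.720574.
CI: -1.349 ± 0.720574 → (-2.0696, -0.6284).
With 98% confidence, each one-unit increase in class size is associated with a change of between -2.0696 and -0.6284 points in test score.

(-2.0696, -0.6284)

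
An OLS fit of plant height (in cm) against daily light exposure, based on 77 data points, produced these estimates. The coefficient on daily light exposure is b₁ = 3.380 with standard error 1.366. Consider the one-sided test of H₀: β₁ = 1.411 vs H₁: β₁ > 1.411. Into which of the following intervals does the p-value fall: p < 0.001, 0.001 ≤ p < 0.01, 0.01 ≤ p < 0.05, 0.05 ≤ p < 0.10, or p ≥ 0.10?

0.05 ≤ p < 0.10

t = (3.380 − 1.411) / 1.366 = 1.441.
df = n − 2 = 77 − 2 = 75.
One-sided p = P(T_{75} > t) ≈ 0.0768.
So 0.05 ≤ p < 0.10.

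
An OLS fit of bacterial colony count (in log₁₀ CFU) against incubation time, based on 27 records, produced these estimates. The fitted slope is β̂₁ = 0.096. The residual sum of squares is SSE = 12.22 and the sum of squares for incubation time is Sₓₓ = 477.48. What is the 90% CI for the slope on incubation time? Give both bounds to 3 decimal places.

(0.041, 0.151)

MSE = SSE/(n − 2) = 12.22/25 = 0.4888.
SE(β̂₁) = √(MSE/Sₓₓ) = √(0.4888/477.48) = 0.0319954.
df = n − 2 = 25.
t* = t_{0.05, 25} = 1.708141.
Margin = t* × SE = 1.708141 × 0.0319954 = 0.05465.
CI: 0.096 ± 0.05465 → (0.041, 0.151).
With 90% confidence, each one-unit increase in incubation time is associated with a change of between 0.041 and 0.151 log₁₀ CFU in bacterial colony count.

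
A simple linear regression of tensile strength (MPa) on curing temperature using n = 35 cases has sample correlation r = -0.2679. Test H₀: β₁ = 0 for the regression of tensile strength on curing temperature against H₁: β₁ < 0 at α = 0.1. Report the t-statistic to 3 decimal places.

t = r·√(n − 2)/√(1 − r²) = -0.2679·√33/√0.92823 = -1.597.
df = n − 2 = 33.
One-sided p ≈ 0.0599, which is < 0.1, so reject H₀.
There is evidence of a linear association between curing temperature and tensile strength.

t = -1.597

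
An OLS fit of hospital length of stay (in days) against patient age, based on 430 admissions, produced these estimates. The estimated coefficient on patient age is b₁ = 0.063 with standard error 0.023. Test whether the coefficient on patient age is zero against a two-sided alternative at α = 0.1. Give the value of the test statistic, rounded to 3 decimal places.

H₀: β₁ = 0 vs H₁: β₁ ≠ 0.
t = (b₁ − β₁⁰)/SE = 0.063 / 0.023 = 2.739.
df = n − 2 = 430 − 2 = 428.
Two-sided p ≈ 0.0064, which is < 0.1, so reject H₀.
There is evidence that patient age is associated with hospital length of stay.

t = 2.739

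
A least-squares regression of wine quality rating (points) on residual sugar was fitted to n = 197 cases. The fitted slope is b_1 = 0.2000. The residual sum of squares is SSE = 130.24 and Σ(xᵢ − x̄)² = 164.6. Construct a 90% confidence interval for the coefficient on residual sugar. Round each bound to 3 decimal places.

MSE = SSE/(n − 2) = 130.24/195 = 0.667897.
SE(b_1) = √(MSE/Sₓₓ) = √(0.667897/164.6) = 0.0637001.
df = n − 2 = 195.
t* = t_{0.05, 195} = 1.652705.
Margin = t* × SE = 1.652705 × 0.0637001 = 0.10528.
CI: 0.2000 ± 0.10528 → (0.095, 0.305).
With 90% confidence, each one-unit increase in residual sugar is associated with a change of between 0.095 and 0.305 points in wine quality rating.

(0.095, 0.305)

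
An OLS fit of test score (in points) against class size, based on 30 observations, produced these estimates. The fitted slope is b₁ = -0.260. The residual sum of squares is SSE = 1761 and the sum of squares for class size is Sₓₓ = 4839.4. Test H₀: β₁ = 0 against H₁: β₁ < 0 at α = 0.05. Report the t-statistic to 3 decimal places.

t = -2.281

MSE = SSE/(n − 2) = 1761/28 = 62.8929.
SE(b₁) = √(MSE/Sₓₓ) = √(62.8929/4839.4) = 0.114.
t = -0.260 / 0.114 = -2.281.
df = n − 2 = 28.
One-sided p ≈ 0.0152, which is < 0.05, so reject H₀.
There is evidence that the true slope on class size is negative.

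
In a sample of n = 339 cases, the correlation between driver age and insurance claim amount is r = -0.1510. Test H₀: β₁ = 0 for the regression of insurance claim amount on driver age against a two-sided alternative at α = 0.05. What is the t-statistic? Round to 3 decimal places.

t = -2.804

t = r·√(n − 2)/√(1 − r²) = -0.1510·√337/√0.977199 = -2.804.
df = n − 2 = 337.
Two-sided p ≈ 0.0053, which is < 0.05, so reject H₀.
There is evidence of a linear association between driver age and insurance claim amount.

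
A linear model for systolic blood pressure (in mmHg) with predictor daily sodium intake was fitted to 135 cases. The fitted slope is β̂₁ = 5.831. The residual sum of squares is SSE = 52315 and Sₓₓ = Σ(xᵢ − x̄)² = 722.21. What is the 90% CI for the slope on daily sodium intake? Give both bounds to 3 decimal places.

(4.609, 7.053)

MSE = SSE/(n − 2) = 52315/133 = 393.346.
SE(β̂₁) = √(MSE/Sₓₓ) = √(393.346/722.21) = 0.737999.
df = n − 2 = 133.
t* = t_{0.05, 133} = 1.656391.
Margin = t* × SE = 1.656391 × 0.737999 = 1.22241.
CI: 5.831 ± 1.22241 → (4.609, 7.053).
With 90% confidence, each one-unit increase in daily sodium intake is associated with a change of between 4.609 and 7.053 mmHg in systolic blood pressure.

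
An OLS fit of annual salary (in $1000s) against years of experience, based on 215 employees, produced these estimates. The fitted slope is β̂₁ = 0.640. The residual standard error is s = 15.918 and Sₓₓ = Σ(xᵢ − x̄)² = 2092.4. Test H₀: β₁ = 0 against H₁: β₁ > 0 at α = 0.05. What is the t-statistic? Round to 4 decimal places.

t = 1.8391

SE(β̂₁) = s/√Sₓₓ = 15.918/√2092.4 = 0.34799.
t = 0.640 / 0.34799 = 1.8391.
df = n − 2 = 213.
One-sided p ≈ 0.0336, which is < 0.05, so reject H₀.
There is evidence that the true slope on years of experience is positive.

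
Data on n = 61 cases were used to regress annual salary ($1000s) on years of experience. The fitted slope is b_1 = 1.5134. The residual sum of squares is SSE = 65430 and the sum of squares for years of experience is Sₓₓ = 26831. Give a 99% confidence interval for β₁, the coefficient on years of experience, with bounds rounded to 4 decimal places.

(0.9723, 2.0545)

MSE = SSE/(n − 2) = 65430/59 = 1108.98.
SE(b_1) = √(MSE/Sₓₓ) = √(1108.98/26831) = 0.203303.
df = n − 2 = 59.
t* = t_{0.005, 59} = 2.661759.
Margin = t* × SE = 2.661759 × 0.203303 = 0.541144.
CI: 1.5134 ± 0.541144 → (0.9723, 2.0545).
With 99% confidence, each one-unit increase in years of experience is associated with a change of between 0.9723 and 2.0545 $1000s in annual salary.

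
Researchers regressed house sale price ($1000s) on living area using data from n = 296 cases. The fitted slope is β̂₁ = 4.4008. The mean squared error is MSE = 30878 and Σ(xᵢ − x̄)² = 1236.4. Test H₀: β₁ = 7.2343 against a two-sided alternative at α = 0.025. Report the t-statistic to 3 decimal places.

t = -0.567

SE(β̂₁) = √(MSE/Sₓₓ) = √(30878/1236.4) = 4.99741.
t = (4.4008 − 7.2343) / 4.99741 = -0.567.
df = n − 2 = 294.
Two-sided p ≈ 0.5712, which is ≥ 0.025, so fail to reject H₀.
The data are consistent with a true slope of 7.2343 $1000s per unit of living area.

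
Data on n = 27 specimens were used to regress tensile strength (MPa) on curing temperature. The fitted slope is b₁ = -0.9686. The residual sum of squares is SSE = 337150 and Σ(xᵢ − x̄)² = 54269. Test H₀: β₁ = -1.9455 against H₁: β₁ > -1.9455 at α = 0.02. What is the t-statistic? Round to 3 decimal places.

MSE = SSE/(n − 2) = 337150/25 = 13486.
SE(b₁) = √(MSE/Sₓₓ) = √(13486/54269) = 0.498501.
t = (-0.9686 − (-1.9455)) / 0.498501 = 1.960.
df = n − 2 = 25.
One-sided p ≈ 0.0306, which is ≥ 0.02, so fail to reject H₀.
The data do not give significant evidence that the true slope on curing temperature exceeds -1.9455 MPa per unit.

t = 1.960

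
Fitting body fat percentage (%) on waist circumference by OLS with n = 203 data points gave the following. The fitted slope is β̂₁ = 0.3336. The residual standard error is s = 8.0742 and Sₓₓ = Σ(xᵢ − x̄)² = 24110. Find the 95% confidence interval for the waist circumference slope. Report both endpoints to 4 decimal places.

(0.2311, 0.4361)

SE(β̂₁) = s/√Sₓₓ = 8.0742/√24110 = 0.0519997.
df = n − 2 = 201.
t* = t_{0.025, 201} = 1.971837.
Margin = t* × SE = 1.971837 × 0.0519997 = 0.102535.
CI: 0.3336 ± 0.102535 → (0.2311, 0.4361).
With 95% confidence, each one-unit increase in waist circumference is associated with a change of between 0.2311 and 0.4361 % in body fat percentage.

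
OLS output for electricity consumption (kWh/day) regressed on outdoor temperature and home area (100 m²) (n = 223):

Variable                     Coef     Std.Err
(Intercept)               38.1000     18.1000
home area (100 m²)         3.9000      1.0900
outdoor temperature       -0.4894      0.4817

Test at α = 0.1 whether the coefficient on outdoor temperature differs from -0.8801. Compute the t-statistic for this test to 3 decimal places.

Read off: b = -0.4894, SE = 0.4817 for outdoor temperature.
H₀: β₁ = -0.8801 vs H₁: β₁ ≠ -0.8801.
t = (-0.4894 − (-0.8801)) / 0.4817 = 0.811.
df = n − k − 1 = 223 − 2 − 1 = 220.
Two-sided p ≈ 0.4182, which is ≥ 0.1, so fail to reject H₀.
The data are consistent with a true slope of -0.8801 kWh/day per unit of outdoor temperature, holding the other predictors fixed.

t = 0.811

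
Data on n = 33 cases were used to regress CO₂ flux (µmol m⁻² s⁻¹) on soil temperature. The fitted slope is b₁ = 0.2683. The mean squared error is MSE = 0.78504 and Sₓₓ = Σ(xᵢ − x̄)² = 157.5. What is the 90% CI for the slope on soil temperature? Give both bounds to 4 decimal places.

SE(b₁) = √(MSE/Sₓₓ) = √(0.78504/157.5) = 0.0706001.
df = n − 2 = 31.
t* = t_{0.05, 31} = 1.695519.
Margin = t* × SE = 1.695519 × 0.0706001 = 0.119704.
CI: 0.2683 ± 0.119704 → (0.1486, 0.3880).
With 90% confidence, each one-unit increase in soil temperature is associated with a change of between 0.1486 and 0.3880 µmol m⁻² s⁻¹ in CO₂ flux.

(0.1486, 0.3880)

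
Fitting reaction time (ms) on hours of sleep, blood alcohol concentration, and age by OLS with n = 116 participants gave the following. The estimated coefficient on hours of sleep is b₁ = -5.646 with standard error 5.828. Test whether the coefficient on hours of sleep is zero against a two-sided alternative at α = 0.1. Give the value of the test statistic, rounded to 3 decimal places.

H₀: β₁ = 0 vs H₁: β₁ ≠ 0.
t = (b₁ − β₁⁰)/SE = -5.646 / 5.828 = -0.969.
df = n − k − 1 = 116 − 3 − 1 = 112.
Two-sided p ≈ 0.3347, which is ≥ 0.1, so fail to reject H₀.
The data do not give significant evidence of an association between hours of sleep and reaction time, after adjusting for the other predictors.

t = -0.969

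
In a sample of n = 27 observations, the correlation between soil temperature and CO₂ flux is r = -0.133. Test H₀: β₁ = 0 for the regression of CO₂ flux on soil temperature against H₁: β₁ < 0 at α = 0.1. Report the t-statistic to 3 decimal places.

t = r·√(n − 2)/√(1 − r²) = -0.133·√25/√0.982311 = -0.671.
df = n − 2 = 25.
One-sided p ≈ 0.2542, which is ≥ 0.1, so fail to reject H₀.
The data do not give significant evidence of a linear association between soil temperature and CO₂ flux.

t = -0.671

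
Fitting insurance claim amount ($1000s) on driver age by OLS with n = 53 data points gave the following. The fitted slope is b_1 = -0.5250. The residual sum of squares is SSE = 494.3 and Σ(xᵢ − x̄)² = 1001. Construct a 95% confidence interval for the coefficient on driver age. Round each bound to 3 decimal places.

MSE = SSE/(n − 2) = 494.3/51 = 9.69216.
SE(b_1) = √(MSE/Sₓₓ) = √(9.69216/1001) = 0.0983996.
df = n − 2 = 51.
t* = t_{0.025, 51} = 2.007584.
Margin = t* × SE = 2.007584 × 0.0983996 = 0.19755.
CI: -0.5250 ± 0.19755 → (-0.723, -0.327).
With 95% confidence, each one-unit increase in driver age is associated with a change of between -0.723 and -0.327 $1000s in insurance claim amount.

(-0.723, -0.327)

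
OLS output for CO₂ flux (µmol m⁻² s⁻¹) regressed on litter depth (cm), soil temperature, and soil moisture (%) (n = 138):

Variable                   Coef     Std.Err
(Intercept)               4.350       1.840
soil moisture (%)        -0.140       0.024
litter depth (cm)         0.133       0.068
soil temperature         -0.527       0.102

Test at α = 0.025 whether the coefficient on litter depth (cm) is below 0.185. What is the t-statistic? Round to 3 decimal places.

Read off: b = 0.133, SE = 0.068 for litter depth (cm).
H₀: β₁ = 0.185 vs H₁: β₁ < 0.185.
t = (0.133 − 0.185) / 0.068 = -0.765.
df = n − k − 1 = 138 − 3 − 1 = 134.
One-sided p ≈ 0.2229, which is ≥ 0.025, so fail to reject H₀.
The data do not give significant evidence that the true slope on litter depth (cm) is below 0.185 µmol m⁻² s⁻¹ per unit, holding the other predictors fixed.

t = -0.765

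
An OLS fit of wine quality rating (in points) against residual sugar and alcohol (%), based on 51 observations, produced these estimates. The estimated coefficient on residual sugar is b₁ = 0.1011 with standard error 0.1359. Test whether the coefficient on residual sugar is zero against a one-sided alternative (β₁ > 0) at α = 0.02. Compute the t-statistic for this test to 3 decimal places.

H₀: β₁ = 0 vs H₁: β₁ > 0.
t = (b₁ − β₁⁰)/SE = 0.1011 / 0.1359 = 0.744.
df = n − k − 1 = 51 − 2 − 1 = 48.
One-sided p ≈ 0.2303, which is ≥ 0.02, so fail to reject H₀.
The data do not give significant evidence that the true slope on residual sugar is positive, holding the other predictors fixed.

t = 0.744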